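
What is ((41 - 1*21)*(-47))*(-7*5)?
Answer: 32900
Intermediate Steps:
((41 - 1*21)*(-47))*(-7*5) = ((41 - 21)*(-47))*(-35) = (20*(-47))*(-35) = -940*(-35) = 32900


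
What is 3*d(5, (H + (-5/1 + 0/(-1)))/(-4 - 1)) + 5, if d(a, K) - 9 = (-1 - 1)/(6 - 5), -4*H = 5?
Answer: 26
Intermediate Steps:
H = -5/4 (H = -¼*5 = -5/4 ≈ -1.2500)
d(a, K) = 7 (d(a, K) = 9 + (-1 - 1)/(6 - 5) = 9 - 2/1 = 9 - 2*1 = 9 - 2 = 7)
3*d(5, (H + (-5/1 + 0/(-1)))/(-4 - 1)) + 5 = 3*7 + 5 = 21 + 5 = 26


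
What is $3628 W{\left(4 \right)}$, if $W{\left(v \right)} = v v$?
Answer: $58048$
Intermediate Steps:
$W{\left(v \right)} = v^{2}$
$3628 W{\left(4 \right)} = 3628 \cdot 4^{2} = 3628 \cdot 16 = 58048$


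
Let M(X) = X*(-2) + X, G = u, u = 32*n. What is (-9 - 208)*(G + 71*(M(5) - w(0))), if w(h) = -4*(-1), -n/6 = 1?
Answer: 180327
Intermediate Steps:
n = -6 (n = -6*1 = -6)
w(h) = 4
u = -192 (u = 32*(-6) = -192)
G = -192
M(X) = -X (M(X) = -2*X + X = -X)
(-9 - 208)*(G + 71*(M(5) - w(0))) = (-9 - 208)*(-192 + 71*(-1*5 - 1*4)) = -217*(-192 + 71*(-5 - 4)) = -217*(-192 + 71*(-9)) = -217*(-192 - 639) = -217*(-831) = 180327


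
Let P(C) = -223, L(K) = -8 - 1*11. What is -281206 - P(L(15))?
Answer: -280983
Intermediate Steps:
L(K) = -19 (L(K) = -8 - 11 = -19)
-281206 - P(L(15)) = -281206 - 1*(-223) = -281206 + 223 = -280983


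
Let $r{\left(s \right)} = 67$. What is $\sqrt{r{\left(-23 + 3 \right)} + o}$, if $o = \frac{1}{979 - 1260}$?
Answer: $\frac{\sqrt{5290106}}{281} \approx 8.1851$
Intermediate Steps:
$o = - \frac{1}{281}$ ($o = \frac{1}{979 - 1260} = \frac{1}{-281} = - \frac{1}{281} \approx -0.0035587$)
$\sqrt{r{\left(-23 + 3 \right)} + o} = \sqrt{67 - \frac{1}{281}} = \sqrt{\frac{18826}{281}} = \frac{\sqrt{5290106}}{281}$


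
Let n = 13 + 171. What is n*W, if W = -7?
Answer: -1288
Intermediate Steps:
n = 184
n*W = 184*(-7) = -1288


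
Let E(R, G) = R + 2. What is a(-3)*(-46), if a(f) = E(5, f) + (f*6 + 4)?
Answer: 322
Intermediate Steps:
E(R, G) = 2 + R
a(f) = 11 + 6*f (a(f) = (2 + 5) + (f*6 + 4) = 7 + (6*f + 4) = 7 + (4 + 6*f) = 11 + 6*f)
a(-3)*(-46) = (11 + 6*(-3))*(-46) = (11 - 18)*(-46) = -7*(-46) = 322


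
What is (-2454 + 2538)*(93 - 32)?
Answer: 5124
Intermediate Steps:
(-2454 + 2538)*(93 - 32) = 84*61 = 5124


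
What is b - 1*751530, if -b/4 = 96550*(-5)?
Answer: 1179470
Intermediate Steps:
b = 1931000 (b = -386200*(-5) = -4*(-482750) = 1931000)
b - 1*751530 = 1931000 - 1*751530 = 1931000 - 751530 = 1179470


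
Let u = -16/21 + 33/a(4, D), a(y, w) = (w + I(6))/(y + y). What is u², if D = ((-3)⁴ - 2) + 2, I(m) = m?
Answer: 1915456/370881 ≈ 5.1646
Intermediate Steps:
D = 81 (D = (81 - 2) + 2 = 79 + 2 = 81)
a(y, w) = (6 + w)/(2*y) (a(y, w) = (w + 6)/(y + y) = (6 + w)/((2*y)) = (6 + w)*(1/(2*y)) = (6 + w)/(2*y))
u = 1384/609 (u = -16/21 + 33/(((½)*(6 + 81)/4)) = -16*1/21 + 33/(((½)*(¼)*87)) = -16/21 + 33/(87/8) = -16/21 + 33*(8/87) = -16/21 + 88/29 = 1384/609 ≈ 2.2726)
u² = (1384/609)² = 1915456/370881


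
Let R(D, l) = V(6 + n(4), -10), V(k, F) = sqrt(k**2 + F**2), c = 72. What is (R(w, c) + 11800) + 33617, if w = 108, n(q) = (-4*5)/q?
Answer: 45417 + sqrt(101) ≈ 45427.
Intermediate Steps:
n(q) = -20/q
V(k, F) = sqrt(F**2 + k**2)
R(D, l) = sqrt(101) (R(D, l) = sqrt((-10)**2 + (6 - 20/4)**2) = sqrt(100 + (6 - 20*1/4)**2) = sqrt(100 + (6 - 5)**2) = sqrt(100 + 1**2) = sqrt(100 + 1) = sqrt(101))
(R(w, c) + 11800) + 33617 = (sqrt(101) + 11800) + 33617 = (11800 + sqrt(101)) + 33617 = 45417 + sqrt(101)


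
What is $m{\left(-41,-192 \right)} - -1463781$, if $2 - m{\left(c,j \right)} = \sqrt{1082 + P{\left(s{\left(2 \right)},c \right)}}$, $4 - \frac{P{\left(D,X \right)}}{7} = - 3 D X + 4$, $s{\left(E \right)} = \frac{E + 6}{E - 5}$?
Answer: $1463783 - \sqrt{3378} \approx 1.4637 \cdot 10^{6}$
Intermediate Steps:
$s{\left(E \right)} = \frac{6 + E}{-5 + E}$
$P{\left(D,X \right)} = 21 D X$ ($P{\left(D,X \right)} = 28 - 7 \left(- 3 D X + 4\right) = 28 - 7 \left(4 - 3 D X\right) = 28 + \left(-28 + 21 D X\right) = 21 D X$)
$m{\left(c,j \right)} = 2 - \sqrt{1082 - 56 c}$ ($m{\left(c,j \right)} = 2 - \sqrt{1082 + 21 \frac{6 + 2}{-5 + 2} c} = 2 - \sqrt{1082 + 21 \frac{1}{-3} \cdot 8 c} = 2 - \sqrt{1082 + 21 \left(\left(- \frac{1}{3}\right) 8\right) c} = 2 - \sqrt{1082 + 21 \left(- \frac{8}{3}\right) c} = 2 - \sqrt{1082 - 56 c}$)
$m{\left(-41,-192 \right)} - -1463781 = \left(2 - \sqrt{1082 - -2296}\right) - -1463781 = \left(2 - \sqrt{1082 + 2296}\right) + 1463781 = \left(2 - \sqrt{3378}\right) + 1463781 = 1463783 - \sqrt{3378}$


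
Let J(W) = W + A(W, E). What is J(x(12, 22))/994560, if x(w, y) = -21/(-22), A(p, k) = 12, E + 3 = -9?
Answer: 19/1458688 ≈ 1.3025e-5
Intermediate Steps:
E = -12 (E = -3 - 9 = -12)
x(w, y) = 21/22 (x(w, y) = -21*(-1/22) = 21/22)
J(W) = 12 + W (J(W) = W + 12 = 12 + W)
J(x(12, 22))/994560 = (12 + 21/22)/994560 = (285/22)*(1/994560) = 19/1458688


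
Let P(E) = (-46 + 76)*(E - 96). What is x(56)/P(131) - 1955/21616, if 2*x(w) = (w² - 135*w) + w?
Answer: -1172907/540400 ≈ -2.1704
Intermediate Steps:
P(E) = -2880 + 30*E (P(E) = 30*(-96 + E) = -2880 + 30*E)
x(w) = w²/2 - 67*w (x(w) = ((w² - 135*w) + w)/2 = (w² - 134*w)/2 = w²/2 - 67*w)
x(56)/P(131) - 1955/21616 = ((½)*56*(-134 + 56))/(-2880 + 30*131) - 1955/21616 = ((½)*56*(-78))/(-2880 + 3930) - 1955*1/21616 = -2184/1050 - 1955/21616 = -2184*1/1050 - 1955/21616 = -52/25 - 1955/21616 = -1172907/540400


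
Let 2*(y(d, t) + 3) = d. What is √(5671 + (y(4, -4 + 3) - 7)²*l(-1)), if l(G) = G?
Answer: 3*√623 ≈ 74.880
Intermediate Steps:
y(d, t) = -3 + d/2
√(5671 + (y(4, -4 + 3) - 7)²*l(-1)) = √(5671 + ((-3 + (½)*4) - 7)²*(-1)) = √(5671 + ((-3 + 2) - 7)²*(-1)) = √(5671 + (-1 - 7)²*(-1)) = √(5671 + (-8)²*(-1)) = √(5671 + 64*(-1)) = √(5671 - 64) = √5607 = 3*√623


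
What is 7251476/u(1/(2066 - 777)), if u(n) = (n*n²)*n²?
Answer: 25804235732689856892724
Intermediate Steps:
u(n) = n⁵ (u(n) = n³*n² = n⁵)
7251476/u(1/(2066 - 777)) = 7251476/((1/(2066 - 777))⁵) = 7251476/((1/1289)⁵) = 7251476/(1/3558480471105449) = 7251476*3558480471105449 = 25804235732689856892724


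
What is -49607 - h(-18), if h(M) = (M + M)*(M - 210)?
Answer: -57815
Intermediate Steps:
h(M) = 2*M*(-210 + M) (h(M) = (2*M)*(-210 + M) = 2*M*(-210 + M))
-49607 - h(-18) = -49607 - 2*(-18)*(-210 - 18) = -49607 - 2*(-18)*(-228) = -49607 - 1*8208 = -49607 - 8208 = -57815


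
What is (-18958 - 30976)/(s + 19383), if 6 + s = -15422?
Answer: -49934/3955 ≈ -12.626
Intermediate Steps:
s = -15428 (s = -6 - 15422 = -15428)
(-18958 - 30976)/(s + 19383) = (-18958 - 30976)/(-15428 + 19383) = -49934/3955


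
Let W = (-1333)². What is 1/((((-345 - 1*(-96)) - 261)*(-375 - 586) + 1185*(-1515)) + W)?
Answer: 1/471724 ≈ 2.1199e-6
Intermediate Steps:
W = 1776889
1/((((-345 - 1*(-96)) - 261)*(-375 - 586) + 1185*(-1515)) + W) = 1/((((-345 - 1*(-96)) - 261)*(-375 - 586) + 1185*(-1515)) + 1776889) = 1/((((-345 + 96) - 261)*(-961) - 1795275) + 1776889) = 1/(((-249 - 261)*(-961) - 1795275) + 1776889) = 1/((-510*(-961) - 1795275) + 1776889) = 1/((490110 - 1795275) + 1776889) = 1/(-1305165 + 1776889) = 1/471724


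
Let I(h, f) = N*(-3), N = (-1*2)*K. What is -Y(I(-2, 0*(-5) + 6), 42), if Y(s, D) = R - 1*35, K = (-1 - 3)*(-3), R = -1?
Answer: 36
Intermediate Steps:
K = 12 (K = -4*(-3) = 12)
N = -24 (N = -1*2*12 = -2*12 = -24)
I(h, f) = 72 (I(h, f) = -24*(-3) = 72)
Y(s, D) = -36 (Y(s, D) = -1 - 1*35 = -1 - 35 = -36)
-Y(I(-2, 0*(-5) + 6), 42) = -1*(-36) = 36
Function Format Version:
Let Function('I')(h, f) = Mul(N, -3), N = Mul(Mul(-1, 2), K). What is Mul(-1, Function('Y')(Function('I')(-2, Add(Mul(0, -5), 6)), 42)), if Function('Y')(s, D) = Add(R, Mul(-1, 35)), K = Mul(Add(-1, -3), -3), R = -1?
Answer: 36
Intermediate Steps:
K = 12 (K = Mul(-4, -3) = 12)
N = -24 (N = Mul(Mul(-1, 2), 12) = Mul(-2, 12) = -24)
Function('I')(h, f) = 72 (Function('I')(h, f) = Mul(-24, -3) = 72)
Function('Y')(s, D) = -36 (Function('Y')(s, D) = Add(-1, Mul(-1, 35)) = Add(-1, -35) = -36)
Mul(-1, Function('Y')(Function('I')(-2, Add(Mul(0, -5), 6)), 42)) = Mul(-1, -36) = 36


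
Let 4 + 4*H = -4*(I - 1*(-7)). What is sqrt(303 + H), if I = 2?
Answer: sqrt(293) ≈ 17.117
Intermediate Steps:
H = -10 (H = -1 + (-4*(2 - 1*(-7)))/4 = -1 + (-4*(2 + 7))/4 = -1 + (-4*9)/4 = -1 + (1/4)*(-36) = -1 - 9 = -10)
sqrt(303 + H) = sqrt(303 - 10) = sqrt(293)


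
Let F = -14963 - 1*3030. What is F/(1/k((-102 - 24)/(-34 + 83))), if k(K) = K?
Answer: 323874/7 ≈ 46268.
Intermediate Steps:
F = -17993 (F = -14963 - 3030 = -17993)
F/(1/k((-102 - 24)/(-34 + 83))) = -17993*(-102 - 24)/(-34 + 83) = -17993*(-126/49) = -17993*(-126*1/49) = -17993/(1/(-18/7)) = -17993/(-7/18) = -17993*(-18/7) = 323874/7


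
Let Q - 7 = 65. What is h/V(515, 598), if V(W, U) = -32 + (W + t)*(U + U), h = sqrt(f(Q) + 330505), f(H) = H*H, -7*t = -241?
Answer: 7*sqrt(335689)/4599592 ≈ 0.00088175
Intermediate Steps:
t = 241/7 (t = -1/7*(-241) = 241/7 ≈ 34.429)
Q = 72 (Q = 7 + 65 = 72)
f(H) = H**2
h = sqrt(335689) (h = sqrt(72**2 + 330505) = sqrt(5184 + 330505) = sqrt(335689) ≈ 579.39)
V(W, U) = -32 + 2*U*(241/7 + W) (V(W, U) = -32 + (W + 241/7)*(U + U) = -32 + (241/7 + W)*(2*U) = -32 + 2*U*(241/7 + W))
h/V(515, 598) = sqrt(335689)/(-32 + (482/7)*598 + 2*598*515) = sqrt(335689)/(-32 + 288236/7 + 615940) = sqrt(335689)/(4599592/7) = sqrt(335689)*(7/4599592) = 7*sqrt(335689)/4599592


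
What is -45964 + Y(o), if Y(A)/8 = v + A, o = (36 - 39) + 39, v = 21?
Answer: -45508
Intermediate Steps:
o = 36 (o = -3 + 39 = 36)
Y(A) = 168 + 8*A (Y(A) = 8*(21 + A) = 168 + 8*A)
-45964 + Y(o) = -45964 + (168 + 8*36) = -45964 + (168 + 288) = -45964 + 456 = -45508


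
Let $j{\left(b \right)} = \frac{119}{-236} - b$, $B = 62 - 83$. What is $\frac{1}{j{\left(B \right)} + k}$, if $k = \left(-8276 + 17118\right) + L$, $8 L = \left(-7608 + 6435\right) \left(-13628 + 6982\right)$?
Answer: $\frac{118}{116033205} \approx 1.0169 \cdot 10^{-6}$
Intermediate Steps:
$L = \frac{3897879}{4}$ ($L = \frac{\left(-7608 + 6435\right) \left(-13628 + 6982\right)}{8} = \frac{\left(-1173\right) \left(-6646\right)}{8} = \frac{1}{8} \cdot 7795758 = \frac{3897879}{4} \approx 9.7447 \cdot 10^{5}$)
$B = -21$
$j{\left(b \right)} = - \frac{119}{236} - b$ ($j{\left(b \right)} = 119 \left(- \frac{1}{236}\right) - b = - \frac{119}{236} - b$)
$k = \frac{3933247}{4}$ ($k = \left(-8276 + 17118\right) + \frac{3897879}{4} = 8842 + \frac{3897879}{4} = \frac{3933247}{4} \approx 9.8331 \cdot 10^{5}$)
$\frac{1}{j{\left(B \right)} + k} = \frac{1}{\left(- \frac{119}{236} - -21\right) + \frac{3933247}{4}} = \frac{1}{\left(- \frac{119}{236} + 21\right) + \frac{3933247}{4}} = \frac{1}{\frac{4837}{236} + \frac{3933247}{4}} = \frac{1}{\frac{116033205}{118}} = \frac{118}{116033205}$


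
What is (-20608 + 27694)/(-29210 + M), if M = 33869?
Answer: 2362/1553 ≈ 1.5209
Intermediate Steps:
(-20608 + 27694)/(-29210 + M) = (-20608 + 27694)/(-29210 + 33869) = 7086/4659 = 7086*(1/4659) = 2362/1553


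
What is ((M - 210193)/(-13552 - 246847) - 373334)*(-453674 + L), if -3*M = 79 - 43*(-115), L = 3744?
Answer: 131220629064186350/781197 ≈ 1.6797e+11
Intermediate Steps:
M = -5024/3 (M = -(79 - 43*(-115))/3 = -(79 + 4945)/3 = -1/3*5024 = -5024/3 ≈ -1674.7)
((M - 210193)/(-13552 - 246847) - 373334)*(-453674 + L) = ((-5024/3 - 210193)/(-13552 - 246847) - 373334)*(-453674 + 3744) = (-635603/3/(-260399) - 373334)*(-449930) = (-635603/3*(-1/260399) - 373334)*(-449930) = (635603/781197 - 373334)*(-449930) = -291646765195/781197*(-449930) = 131220629064186350/781197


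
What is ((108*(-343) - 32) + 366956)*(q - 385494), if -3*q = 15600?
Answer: -128882136720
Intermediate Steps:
q = -5200 (q = -⅓*15600 = -5200)
((108*(-343) - 32) + 366956)*(q - 385494) = ((108*(-343) - 32) + 366956)*(-5200 - 385494) = ((-37044 - 32) + 366956)*(-390694) = (-37076 + 366956)*(-390694) = 329880*(-390694) = -128882136720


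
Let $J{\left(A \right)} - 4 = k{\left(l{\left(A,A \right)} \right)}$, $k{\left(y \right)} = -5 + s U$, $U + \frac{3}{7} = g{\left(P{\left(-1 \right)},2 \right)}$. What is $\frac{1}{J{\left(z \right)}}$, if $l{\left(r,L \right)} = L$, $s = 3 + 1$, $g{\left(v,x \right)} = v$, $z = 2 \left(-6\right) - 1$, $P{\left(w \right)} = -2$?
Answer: $- \frac{7}{75} \approx -0.093333$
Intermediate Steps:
$z = -13$ ($z = -12 - 1 = -13$)
$s = 4$
$U = - \frac{17}{7}$ ($U = - \frac{3}{7} - 2 = - \frac{17}{7} \approx -2.4286$)
$k{\left(y \right)} = - \frac{103}{7}$ ($k{\left(y \right)} = -5 + 4 \left(- \frac{17}{7}\right) = -5 - \frac{68}{7} = - \frac{103}{7}$)
$J{\left(A \right)} = - \frac{75}{7}$ ($J{\left(A \right)} = 4 - \frac{103}{7} = - \frac{75}{7}$)
$\frac{1}{J{\left(z \right)}} = \frac{1}{- \frac{75}{7}} = - \frac{7}{75}$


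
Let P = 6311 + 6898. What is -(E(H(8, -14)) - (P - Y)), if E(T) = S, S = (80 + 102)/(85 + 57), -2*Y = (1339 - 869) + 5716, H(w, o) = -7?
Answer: 1157351/71 ≈ 16301.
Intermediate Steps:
Y = -3093 (Y = -((1339 - 869) + 5716)/2 = -(470 + 5716)/2 = -½*6186 = -3093)
P = 13209
S = 91/71 (S = 182/142 = 182*(1/142) = 91/71 ≈ 1.2817)
E(T) = 91/71
-(E(H(8, -14)) - (P - Y)) = -(91/71 - (13209 - 1*(-3093))) = -(91/71 - (13209 + 3093)) = -(91/71 - 1*16302) = -(91/71 - 16302) = -1*(-1157351/71) = 1157351/71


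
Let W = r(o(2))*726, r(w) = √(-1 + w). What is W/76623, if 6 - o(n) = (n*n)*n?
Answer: 242*I*√3/25541 ≈ 0.016411*I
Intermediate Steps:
o(n) = 6 - n³ (o(n) = 6 - n*n*n = 6 - n²*n = 6 - n³)
W = 726*I*√3 (W = √(-1 + (6 - 1*2³))*726 = √(-1 + (6 - 1*8))*726 = √(-1 + (6 - 8))*726 = √(-1 - 2)*726 = √(-3)*726 = (I*√3)*726 = 726*I*√3 ≈ 1257.5*I)
W/76623 = (726*I*√3)/76623 = (726*I*√3)*(1/76623) = 242*I*√3/25541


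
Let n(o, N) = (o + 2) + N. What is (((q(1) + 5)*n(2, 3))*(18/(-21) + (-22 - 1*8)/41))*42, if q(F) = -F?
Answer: -76608/41 ≈ -1868.5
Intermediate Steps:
n(o, N) = 2 + N + o (n(o, N) = (2 + o) + N = 2 + N + o)
(((q(1) + 5)*n(2, 3))*(18/(-21) + (-22 - 1*8)/41))*42 = (((-1*1 + 5)*(2 + 3 + 2))*(18/(-21) + (-22 - 1*8)/41))*42 = (((-1 + 5)*7)*(18*(-1/21) + (-22 - 8)*(1/41)))*42 = ((4*7)*(-6/7 - 30*1/41))*42 = (28*(-6/7 - 30/41))*42 = (28*(-456/287))*42 = -1824/41*42 = -76608/41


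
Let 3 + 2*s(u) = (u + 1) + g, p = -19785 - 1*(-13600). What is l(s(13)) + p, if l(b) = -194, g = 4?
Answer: -6379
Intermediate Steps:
p = -6185 (p = -19785 + 13600 = -6185)
s(u) = 1 + u/2 (s(u) = -3/2 + ((u + 1) + 4)/2 = -3/2 + ((1 + u) + 4)/2 = -3/2 + (5 + u)/2 = -3/2 + (5/2 + u/2) = 1 + u/2)
l(s(13)) + p = -194 - 6185 = -6379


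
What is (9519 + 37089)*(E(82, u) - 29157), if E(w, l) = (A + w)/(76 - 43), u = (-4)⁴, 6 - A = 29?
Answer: -14947527392/11 ≈ -1.3589e+9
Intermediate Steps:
A = -23 (A = 6 - 1*29 = 6 - 29 = -23)
u = 256
E(w, l) = -23/33 + w/33 (E(w, l) = (-23 + w)/(76 - 43) = (-23 + w)/33 = (-23 + w)*(1/33) = -23/33 + w/33)
(9519 + 37089)*(E(82, u) - 29157) = (9519 + 37089)*((-23/33 + (1/33)*82) - 29157) = 46608*((-23/33 + 82/33) - 29157) = 46608*(59/33 - 29157) = 46608*(-962122/33) = -14947527392/11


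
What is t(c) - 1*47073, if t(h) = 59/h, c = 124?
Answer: -5836993/124 ≈ -47073.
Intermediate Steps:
t(c) - 1*47073 = 59/124 - 1*47073 = 59*(1/124) - 47073 = 59/124 - 47073 = -5836993/124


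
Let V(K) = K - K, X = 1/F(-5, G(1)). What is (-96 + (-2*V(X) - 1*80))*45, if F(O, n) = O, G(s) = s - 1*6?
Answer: -7920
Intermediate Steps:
G(s) = -6 + s (G(s) = s - 6 = -6 + s)
X = -⅕ (X = 1/(-5) = -⅕ ≈ -0.20000)
V(K) = 0
(-96 + (-2*V(X) - 1*80))*45 = (-96 + (-2*0 - 1*80))*45 = (-96 + (0 - 80))*45 = (-96 - 80)*45 = -176*45 = -7920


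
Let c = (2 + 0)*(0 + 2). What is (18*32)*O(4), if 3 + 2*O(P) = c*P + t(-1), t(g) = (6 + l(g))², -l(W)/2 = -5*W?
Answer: 8352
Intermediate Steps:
l(W) = 10*W (l(W) = -(-10)*W = 10*W)
t(g) = (6 + 10*g)²
c = 4 (c = 2*2 = 4)
O(P) = 13/2 + 2*P (O(P) = -3/2 + (4*P + 4*(3 + 5*(-1))²)/2 = -3/2 + (4*P + 4*(3 - 5)²)/2 = -3/2 + (4*P + 4*(-2)²)/2 = -3/2 + (4*P + 4*4)/2 = -3/2 + (4*P + 16)/2 = -3/2 + (16 + 4*P)/2 = -3/2 + (8 + 2*P) = 13/2 + 2*P)
(18*32)*O(4) = (18*32)*(13/2 + 2*4) = 576*(13/2 + 8) = 576*(29/2) = 8352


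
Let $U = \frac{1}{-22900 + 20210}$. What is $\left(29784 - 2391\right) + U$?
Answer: $\frac{73687169}{2690} \approx 27393.0$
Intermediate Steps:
$U = - \frac{1}{2690}$ ($U = \frac{1}{-2690} = - \frac{1}{2690} \approx -0.00037175$)
$\left(29784 - 2391\right) + U = \left(29784 - 2391\right) - \frac{1}{2690} = 27393 - \frac{1}{2690} = \frac{73687169}{2690}$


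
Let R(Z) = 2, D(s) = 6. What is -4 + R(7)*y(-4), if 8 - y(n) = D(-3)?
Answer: 0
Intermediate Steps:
y(n) = 2 (y(n) = 8 - 1*6 = 8 - 6 = 2)
-4 + R(7)*y(-4) = -4 + 2*2 = -4 + 4 = 0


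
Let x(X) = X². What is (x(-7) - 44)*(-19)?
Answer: -95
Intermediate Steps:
(x(-7) - 44)*(-19) = ((-7)² - 44)*(-19) = (49 - 44)*(-19) = 5*(-19) = -95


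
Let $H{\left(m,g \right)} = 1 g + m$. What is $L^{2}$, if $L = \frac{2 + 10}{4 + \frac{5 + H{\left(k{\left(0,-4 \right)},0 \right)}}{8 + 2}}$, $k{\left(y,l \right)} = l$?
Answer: $\frac{14400}{1681} \approx 8.5663$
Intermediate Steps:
$H{\left(m,g \right)} = g + m$
$L = \frac{120}{41}$ ($L = \frac{2 + 10}{4 + \frac{5 + \left(0 - 4\right)}{8 + 2}} = \frac{12}{4 + \frac{5 - 4}{10}} = \frac{12}{4 + 1 \cdot \frac{1}{10}} = \frac{12}{4 + \frac{1}{10}} = \frac{12}{\frac{41}{10}} = 12 \cdot \frac{10}{41} = \frac{120}{41} \approx 2.9268$)
$L^{2} = \left(\frac{120}{41}\right)^{2} = \frac{14400}{1681}$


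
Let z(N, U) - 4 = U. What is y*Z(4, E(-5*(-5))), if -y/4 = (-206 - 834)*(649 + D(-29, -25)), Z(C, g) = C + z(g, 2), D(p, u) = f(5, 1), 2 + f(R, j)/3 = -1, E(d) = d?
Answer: 26624000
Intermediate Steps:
z(N, U) = 4 + U
f(R, j) = -9 (f(R, j) = -6 + 3*(-1) = -6 - 3 = -9)
D(p, u) = -9
Z(C, g) = 6 + C (Z(C, g) = C + (4 + 2) = C + 6 = 6 + C)
y = 2662400 (y = -4*(-206 - 834)*(649 - 9) = -(-4160)*640 = -4*(-665600) = 2662400)
y*Z(4, E(-5*(-5))) = 2662400*(6 + 4) = 2662400*10 = 26624000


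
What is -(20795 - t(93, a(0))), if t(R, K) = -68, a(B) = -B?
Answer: -20863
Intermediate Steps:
-(20795 - t(93, a(0))) = -(20795 - 1*(-68)) = -(20795 + 68) = -1*20863 = -20863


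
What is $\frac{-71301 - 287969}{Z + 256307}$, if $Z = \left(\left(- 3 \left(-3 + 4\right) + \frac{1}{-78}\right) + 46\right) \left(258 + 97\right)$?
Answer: $- \frac{28023060}{21182261} \approx -1.3229$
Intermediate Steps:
$Z = \frac{1190315}{78}$ ($Z = \left(\left(\left(-3\right) 1 - \frac{1}{78}\right) + 46\right) 355 = \left(\left(-3 - \frac{1}{78}\right) + 46\right) 355 = \left(- \frac{235}{78} + 46\right) 355 = \frac{3353}{78} \cdot 355 = \frac{1190315}{78} \approx 15260.0$)
$\frac{-71301 - 287969}{Z + 256307} = \frac{-71301 - 287969}{\frac{1190315}{78} + 256307} = - \frac{359270}{\frac{21182261}{78}} = \left(-359270\right) \frac{78}{21182261} = - \frac{28023060}{21182261}$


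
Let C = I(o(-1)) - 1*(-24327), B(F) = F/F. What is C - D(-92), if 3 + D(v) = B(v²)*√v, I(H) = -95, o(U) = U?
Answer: 24235 - 2*I*√23 ≈ 24235.0 - 9.5917*I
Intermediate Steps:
B(F) = 1
D(v) = -3 + √v (D(v) = -3 + 1*√v = -3 + √v)
C = 24232 (C = -95 - 1*(-24327) = -95 + 24327 = 24232)
C - D(-92) = 24232 - (-3 + √(-92)) = 24232 - (-3 + 2*I*√23) = 24232 + (3 - 2*I*√23) = 24235 - 2*I*√23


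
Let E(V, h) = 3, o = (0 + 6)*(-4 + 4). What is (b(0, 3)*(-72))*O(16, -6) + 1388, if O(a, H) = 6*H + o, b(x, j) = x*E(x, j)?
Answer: 1388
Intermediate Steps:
o = 0 (o = 6*0 = 0)
b(x, j) = 3*x (b(x, j) = x*3 = 3*x)
O(a, H) = 6*H (O(a, H) = 6*H + 0 = 6*H)
(b(0, 3)*(-72))*O(16, -6) + 1388 = ((3*0)*(-72))*(6*(-6)) + 1388 = (0*(-72))*(-36) + 1388 = 0*(-36) + 1388 = 0 + 1388 = 1388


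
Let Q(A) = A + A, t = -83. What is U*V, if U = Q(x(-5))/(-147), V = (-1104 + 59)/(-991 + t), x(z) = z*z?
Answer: -26125/78939 ≈ -0.33095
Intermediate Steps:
x(z) = z²
V = 1045/1074 (V = (-1104 + 59)/(-991 - 83) = -1045/(-1074) = -1045*(-1/1074) = 1045/1074 ≈ 0.97300)
Q(A) = 2*A
U = -50/147 (U = (2*(-5)²)/(-147) = (2*25)*(-1/147) = 50*(-1/147) = -50/147 ≈ -0.34014)
U*V = -50/147*1045/1074 = -26125/78939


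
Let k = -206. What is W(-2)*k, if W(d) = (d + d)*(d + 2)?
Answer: 0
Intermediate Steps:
W(d) = 2*d*(2 + d) (W(d) = (2*d)*(2 + d) = 2*d*(2 + d))
W(-2)*k = (2*(-2)*(2 - 2))*(-206) = (2*(-2)*0)*(-206) = 0*(-206) = 0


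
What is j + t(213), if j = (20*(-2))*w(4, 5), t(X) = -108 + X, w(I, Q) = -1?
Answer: 145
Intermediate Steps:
j = 40 (j = (20*(-2))*(-1) = -40*(-1) = 40)
j + t(213) = 40 + (-108 + 213) = 40 + 105 = 145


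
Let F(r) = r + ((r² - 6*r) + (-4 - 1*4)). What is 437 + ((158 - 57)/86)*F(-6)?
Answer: 21720/43 ≈ 505.12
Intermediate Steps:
F(r) = -8 + r² - 5*r (F(r) = r + ((r² - 6*r) + (-4 - 4)) = r + ((r² - 6*r) - 8) = r + (-8 + r² - 6*r) = -8 + r² - 5*r)
437 + ((158 - 57)/86)*F(-6) = 437 + ((158 - 57)/86)*(-8 + (-6)² - 5*(-6)) = 437 + (101*(1/86))*(-8 + 36 + 30) = 437 + (101/86)*58 = 437 + 2929/43 = 21720/43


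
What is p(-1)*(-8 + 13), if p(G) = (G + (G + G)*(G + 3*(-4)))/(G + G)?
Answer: -125/2 ≈ -62.500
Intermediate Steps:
p(G) = (G + 2*G*(-12 + G))/(2*G) (p(G) = (G + (2*G)*(G - 12))/((2*G)) = (G + (2*G)*(-12 + G))*(1/(2*G)) = (G + 2*G*(-12 + G))*(1/(2*G)) = (G + 2*G*(-12 + G))/(2*G))
p(-1)*(-8 + 13) = (-23/2 - 1)*(-8 + 13) = -25/2*5 = -125/2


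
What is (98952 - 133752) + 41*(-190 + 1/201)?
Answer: -8560549/201 ≈ -42590.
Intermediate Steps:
(98952 - 133752) + 41*(-190 + 1/201) = -34800 + 41*(-190 + 1/201) = -34800 + 41*(-38189/201) = -34800 - 1565749/201 = -8560549/201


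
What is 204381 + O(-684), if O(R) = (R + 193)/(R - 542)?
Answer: 250571597/1226 ≈ 2.0438e+5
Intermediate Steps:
O(R) = (193 + R)/(-542 + R)
204381 + O(-684) = 204381 + (193 - 684)/(-542 - 684) = 204381 - 491/(-1226) = 204381 - 1/1226*(-491) = 204381 + 491/1226 = 250571597/1226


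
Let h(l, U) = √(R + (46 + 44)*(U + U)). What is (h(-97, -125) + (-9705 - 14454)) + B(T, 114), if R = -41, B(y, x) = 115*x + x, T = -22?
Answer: -10935 + I*√22541 ≈ -10935.0 + 150.14*I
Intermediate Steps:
B(y, x) = 116*x
h(l, U) = √(-41 + 180*U) (h(l, U) = √(-41 + (46 + 44)*(U + U)) = √(-41 + 90*(2*U)) = √(-41 + 180*U))
(h(-97, -125) + (-9705 - 14454)) + B(T, 114) = (√(-41 + 180*(-125)) + (-9705 - 14454)) + 116*114 = (√(-41 - 22500) - 24159) + 13224 = (√(-22541) - 24159) + 13224 = (I*√22541 - 24159) + 13224 = (-24159 + I*√22541) + 13224 = -10935 + I*√22541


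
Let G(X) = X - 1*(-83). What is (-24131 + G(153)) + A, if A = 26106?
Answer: 2211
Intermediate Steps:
G(X) = 83 + X (G(X) = X + 83 = 83 + X)
(-24131 + G(153)) + A = (-24131 + (83 + 153)) + 26106 = (-24131 + 236) + 26106 = -23895 + 26106 = 2211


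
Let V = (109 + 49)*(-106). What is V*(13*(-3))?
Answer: 653172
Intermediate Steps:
V = -16748 (V = 158*(-106) = -16748)
V*(13*(-3)) = -217724*(-3) = -16748*(-39) = 653172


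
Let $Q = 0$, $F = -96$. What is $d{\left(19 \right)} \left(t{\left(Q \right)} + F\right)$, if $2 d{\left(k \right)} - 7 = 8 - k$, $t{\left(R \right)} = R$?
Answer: $192$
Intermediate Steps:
$d{\left(k \right)} = \frac{15}{2} - \frac{k}{2}$ ($d{\left(k \right)} = \frac{7}{2} + \frac{8 - k}{2} = \frac{7}{2} - \left(-4 + \frac{k}{2}\right) = \frac{15}{2} - \frac{k}{2}$)
$d{\left(19 \right)} \left(t{\left(Q \right)} + F\right) = \left(\frac{15}{2} - \frac{19}{2}\right) \left(0 - 96\right) = \left(\frac{15}{2} - \frac{19}{2}\right) \left(-96\right) = \left(-2\right) \left(-96\right) = 192$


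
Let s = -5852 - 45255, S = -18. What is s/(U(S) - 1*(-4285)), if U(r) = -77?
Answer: -51107/4208 ≈ -12.145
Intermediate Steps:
s = -51107
s/(U(S) - 1*(-4285)) = -51107/(-77 - 1*(-4285)) = -51107/(-77 + 4285) = -51107/4208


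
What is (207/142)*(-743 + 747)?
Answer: 414/71 ≈ 5.8310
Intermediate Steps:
(207/142)*(-743 + 747) = (207*(1/142))*4 = (207/142)*4 = 414/71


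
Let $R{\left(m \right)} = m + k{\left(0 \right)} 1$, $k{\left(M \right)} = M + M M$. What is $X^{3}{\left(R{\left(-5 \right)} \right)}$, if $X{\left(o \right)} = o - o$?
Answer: $0$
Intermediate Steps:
$k{\left(M \right)} = M + M^{2}$
$R{\left(m \right)} = m$ ($R{\left(m \right)} = m + 0 \left(1 + 0\right) 1 = m + 0 \cdot 1 \cdot 1 = m + 0 \cdot 1 = m + 0 = m$)
$X{\left(o \right)} = 0$
$X^{3}{\left(R{\left(-5 \right)} \right)} = 0^{3} = 0$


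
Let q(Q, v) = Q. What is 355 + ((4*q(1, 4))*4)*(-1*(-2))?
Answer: 387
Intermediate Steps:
355 + ((4*q(1, 4))*4)*(-1*(-2)) = 355 + ((4*1)*4)*(-1*(-2)) = 355 + (4*4)*2 = 355 + 16*2 = 355 + 32 = 387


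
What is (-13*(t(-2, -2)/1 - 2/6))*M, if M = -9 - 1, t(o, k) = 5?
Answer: 1820/3 ≈ 606.67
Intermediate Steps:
M = -10
(-13*(t(-2, -2)/1 - 2/6))*M = -13*(5/1 - 2/6)*(-10) = -13*(5*1 - 2*⅙)*(-10) = -13*(5 - ⅓)*(-10) = -13*14/3*(-10) = -182/3*(-10) = 1820/3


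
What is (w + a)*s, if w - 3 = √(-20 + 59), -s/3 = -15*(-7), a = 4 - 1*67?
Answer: 18900 - 315*√39 ≈ 16933.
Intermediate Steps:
a = -63 (a = 4 - 67 = -63)
s = -315 (s = -(-45)*(-7) = -3*105 = -315)
w = 3 + √39 (w = 3 + √(-20 + 59) = 3 + √39 ≈ 9.2450)
(w + a)*s = ((3 + √39) - 63)*(-315) = (-60 + √39)*(-315) = 18900 - 315*√39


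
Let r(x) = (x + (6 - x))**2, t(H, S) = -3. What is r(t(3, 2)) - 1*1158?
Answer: -1122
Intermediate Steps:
r(x) = 36 (r(x) = 6**2 = 36)
r(t(3, 2)) - 1*1158 = 36 - 1*1158 = 36 - 1158 = -1122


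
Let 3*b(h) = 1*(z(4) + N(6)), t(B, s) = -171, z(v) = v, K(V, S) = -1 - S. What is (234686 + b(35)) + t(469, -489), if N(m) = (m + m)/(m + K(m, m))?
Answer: 703537/3 ≈ 2.3451e+5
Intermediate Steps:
N(m) = -2*m (N(m) = (m + m)/(m + (-1 - m)) = (2*m)/(-1) = (2*m)*(-1) = -2*m)
b(h) = -8/3 (b(h) = (1*(4 - 2*6))/3 = (1*(4 - 12))/3 = (1*(-8))/3 = (1/3)*(-8) = -8/3)
(234686 + b(35)) + t(469, -489) = (234686 - 8/3) - 171 = 704050/3 - 171 = 703537/3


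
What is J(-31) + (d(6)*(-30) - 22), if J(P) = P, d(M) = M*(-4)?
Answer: 667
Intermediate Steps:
d(M) = -4*M
J(-31) + (d(6)*(-30) - 22) = -31 + (-4*6*(-30) - 22) = -31 + (-24*(-30) - 22) = -31 + (720 - 22) = -31 + 698 = 667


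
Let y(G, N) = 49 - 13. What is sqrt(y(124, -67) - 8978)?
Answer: I*sqrt(8942) ≈ 94.562*I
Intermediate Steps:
y(G, N) = 36
sqrt(y(124, -67) - 8978) = sqrt(36 - 8978) = sqrt(-8942) = I*sqrt(8942)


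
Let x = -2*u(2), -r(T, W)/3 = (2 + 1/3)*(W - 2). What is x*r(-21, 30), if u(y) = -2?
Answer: -784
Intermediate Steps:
r(T, W) = 14 - 7*W (r(T, W) = -3*(2 + 1/3)*(W - 2) = -3*(2 + 1/3)*(-2 + W) = -7*(-2 + W) = -3*(-14/3 + 7*W/3) = 14 - 7*W)
x = 4 (x = -2*(-2) = 4)
x*r(-21, 30) = 4*(14 - 7*30) = 4*(14 - 210) = 4*(-196) = -784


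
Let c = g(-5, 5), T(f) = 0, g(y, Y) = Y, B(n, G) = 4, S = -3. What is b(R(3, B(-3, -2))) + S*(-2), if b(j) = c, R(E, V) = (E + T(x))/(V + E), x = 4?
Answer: 11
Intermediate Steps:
c = 5
R(E, V) = E/(E + V) (R(E, V) = (E + 0)/(V + E) = E/(E + V))
b(j) = 5
b(R(3, B(-3, -2))) + S*(-2) = 5 - 3*(-2) = 5 + 6 = 11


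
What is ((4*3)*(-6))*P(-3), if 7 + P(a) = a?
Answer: 720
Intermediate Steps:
P(a) = -7 + a
((4*3)*(-6))*P(-3) = ((4*3)*(-6))*(-7 - 3) = (12*(-6))*(-10) = -72*(-10) = 720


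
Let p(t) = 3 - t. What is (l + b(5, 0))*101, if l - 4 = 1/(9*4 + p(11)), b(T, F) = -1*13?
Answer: -25351/28 ≈ -905.39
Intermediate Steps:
b(T, F) = -13
l = 113/28 (l = 4 + 1/(9*4 + (3 - 1*11)) = 4 + 1/(36 + (3 - 11)) = 4 + 1/(36 - 8) = 4 + 1/28 = 113/28 ≈ 4.0357)
(l + b(5, 0))*101 = (113/28 - 13)*101 = -251/28*101 = -25351/28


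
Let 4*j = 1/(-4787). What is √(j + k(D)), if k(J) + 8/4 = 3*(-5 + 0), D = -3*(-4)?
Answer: I*√1558249879/9574 ≈ 4.1231*I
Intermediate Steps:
D = 12
j = -1/19148 (j = (¼)/(-4787) = (¼)*(-1/4787) = -1/19148 ≈ -5.2225e-5)
k(J) = -17 (k(J) = -2 + 3*(-5 + 0) = -2 + 3*(-5) = -2 - 15 = -17)
√(j + k(D)) = √(-1/19148 - 17) = √(-325517/19148) = I*√1558249879/9574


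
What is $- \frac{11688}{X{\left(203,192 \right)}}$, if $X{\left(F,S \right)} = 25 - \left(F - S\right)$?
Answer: $- \frac{5844}{7} \approx -834.86$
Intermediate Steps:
$X{\left(F,S \right)} = 25 + S - F$ ($X{\left(F,S \right)} = 25 - \left(F - S\right) = 25 + S - F$)
$- \frac{11688}{X{\left(203,192 \right)}} = - \frac{11688}{25 + 192 - 203} = - \frac{11688}{14} = \left(-11688\right) \frac{1}{14} = - \frac{5844}{7}$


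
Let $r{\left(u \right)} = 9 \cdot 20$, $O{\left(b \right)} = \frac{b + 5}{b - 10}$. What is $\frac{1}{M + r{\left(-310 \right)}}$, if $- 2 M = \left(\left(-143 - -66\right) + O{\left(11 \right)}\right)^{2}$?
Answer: $- \frac{2}{3361} \approx -0.00059506$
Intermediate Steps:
$O{\left(b \right)} = \frac{5 + b}{-10 + b}$
$r{\left(u \right)} = 180$
$M = - \frac{3721}{2}$ ($M = - \frac{\left(\left(-143 - -66\right) + \frac{5 + 11}{-10 + 11}\right)^{2}}{2} = - \frac{\left(\left(-143 + 66\right) + 1^{-1} \cdot 16\right)^{2}}{2} = - \frac{\left(-77 + 1 \cdot 16\right)^{2}}{2} = - \frac{\left(-77 + 16\right)^{2}}{2} = - \frac{\left(-61\right)^{2}}{2} = \left(- \frac{1}{2}\right) 3721 = - \frac{3721}{2} \approx -1860.5$)
$\frac{1}{M + r{\left(-310 \right)}} = \frac{1}{- \frac{3721}{2} + 180} = \frac{1}{- \frac{3361}{2}} = - \frac{2}{3361}$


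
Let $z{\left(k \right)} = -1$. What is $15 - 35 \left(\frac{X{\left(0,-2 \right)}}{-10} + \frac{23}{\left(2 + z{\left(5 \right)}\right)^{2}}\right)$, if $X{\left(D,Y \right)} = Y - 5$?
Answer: $- \frac{1629}{2} \approx -814.5$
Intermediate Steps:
$X{\left(D,Y \right)} = -5 + Y$ ($X{\left(D,Y \right)} = Y - 5 = -5 + Y$)
$15 - 35 \left(\frac{X{\left(0,-2 \right)}}{-10} + \frac{23}{\left(2 + z{\left(5 \right)}\right)^{2}}\right) = 15 - 35 \left(\frac{-5 - 2}{-10} + \frac{23}{\left(2 - 1\right)^{2}}\right) = 15 - 35 \left(\left(-7\right) \left(- \frac{1}{10}\right) + \frac{23}{1^{2}}\right) = 15 - 35 \left(\frac{7}{10} + \frac{23}{1}\right) = 15 - 35 \left(\frac{7}{10} + 23 \cdot 1\right) = 15 - 35 \left(\frac{7}{10} + 23\right) = 15 - \frac{1659}{2} = - \frac{1629}{2}$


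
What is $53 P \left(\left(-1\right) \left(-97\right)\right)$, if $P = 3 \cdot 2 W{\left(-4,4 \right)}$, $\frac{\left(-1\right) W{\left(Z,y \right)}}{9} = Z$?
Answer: $1110456$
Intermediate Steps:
$W{\left(Z,y \right)} = - 9 Z$
$P = 216$ ($P = 3 \cdot 2 \left(\left(-9\right) \left(-4\right)\right) = 6 \cdot 36 = 216$)
$53 P \left(\left(-1\right) \left(-97\right)\right) = 53 \cdot 216 \left(\left(-1\right) \left(-97\right)\right) = 11448 \cdot 97 = 1110456$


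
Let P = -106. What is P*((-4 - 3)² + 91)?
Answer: -14840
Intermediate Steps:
P*((-4 - 3)² + 91) = -106*((-4 - 3)² + 91) = -106*((-7)² + 91) = -106*(49 + 91) = -106*140 = -14840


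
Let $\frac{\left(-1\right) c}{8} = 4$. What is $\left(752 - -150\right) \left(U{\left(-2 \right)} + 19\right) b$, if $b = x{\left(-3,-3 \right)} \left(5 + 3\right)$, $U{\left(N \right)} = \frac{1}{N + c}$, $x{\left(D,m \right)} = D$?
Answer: $- \frac{6981480}{17} \approx -4.1068 \cdot 10^{5}$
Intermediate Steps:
$c = -32$ ($c = \left(-8\right) 4 = -32$)
$U{\left(N \right)} = \frac{1}{-32 + N}$ ($U{\left(N \right)} = \frac{1}{N - 32} = \frac{1}{-32 + N}$)
$b = -24$ ($b = - 3 \left(5 + 3\right) = \left(-3\right) 8 = -24$)
$\left(752 - -150\right) \left(U{\left(-2 \right)} + 19\right) b = \left(752 - -150\right) \left(\frac{1}{-32 - 2} + 19\right) \left(-24\right) = \left(752 + 150\right) \left(\frac{1}{-34} + 19\right) \left(-24\right) = 902 \left(- \frac{1}{34} + 19\right) \left(-24\right) = 902 \cdot \frac{645}{34} \left(-24\right) = 902 \left(- \frac{7740}{17}\right) = - \frac{6981480}{17}$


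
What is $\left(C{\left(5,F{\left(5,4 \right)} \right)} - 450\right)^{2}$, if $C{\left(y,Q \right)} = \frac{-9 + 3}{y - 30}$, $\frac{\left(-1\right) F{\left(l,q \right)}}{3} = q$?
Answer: $\frac{126427536}{625} \approx 2.0228 \cdot 10^{5}$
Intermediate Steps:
$F{\left(l,q \right)} = - 3 q$
$C{\left(y,Q \right)} = - \frac{6}{-30 + y}$ ($C{\left(y,Q \right)} = - \frac{6}{y - 30} = - \frac{6}{-30 + y}$)
$\left(C{\left(5,F{\left(5,4 \right)} \right)} - 450\right)^{2} = \left(- \frac{6}{-30 + 5} - 450\right)^{2} = \left(- \frac{6}{-25} - 450\right)^{2} = \left(\left(-6\right) \left(- \frac{1}{25}\right) - 450\right)^{2} = \left(\frac{6}{25} - 450\right)^{2} = \left(- \frac{11244}{25}\right)^{2} = \frac{126427536}{625}$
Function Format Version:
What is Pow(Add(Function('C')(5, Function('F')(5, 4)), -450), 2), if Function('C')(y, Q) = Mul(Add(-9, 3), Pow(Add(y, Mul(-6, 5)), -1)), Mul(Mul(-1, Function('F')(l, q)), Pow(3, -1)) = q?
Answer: Rational(126427536, 625) ≈ 2.0228e+5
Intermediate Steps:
Function('F')(l, q) = Mul(-3, q)
Function('C')(y, Q) = Mul(-6, Pow(Add(-30, y), -1)) (Function('C')(y, Q) = Mul(-6, Pow(Add(y, -30), -1)) = Mul(-6, Pow(Add(-30, y), -1)))
Pow(Add(Function('C')(5, Function('F')(5, 4)), -450), 2) = Pow(Add(Mul(-6, Pow(Add(-30, 5), -1)), -450), 2) = Pow(Add(Mul(-6, Pow(-25, -1)), -450), 2) = Pow(Add(Mul(-6, Rational(-1, 25)), -450), 2) = Pow(Add(Rational(6, 25), -450), 2) = Pow(Rational(-11244, 25), 2) = Rational(126427536, 625)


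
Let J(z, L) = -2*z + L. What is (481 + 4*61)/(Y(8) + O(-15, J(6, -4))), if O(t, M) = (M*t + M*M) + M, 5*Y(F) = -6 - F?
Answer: 3625/2386 ≈ 1.5193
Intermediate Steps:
J(z, L) = L - 2*z
Y(F) = -6/5 - F/5 (Y(F) = (-6 - F)/5 = -6/5 - F/5)
O(t, M) = M + M² + M*t (O(t, M) = (M*t + M²) + M = (M² + M*t) + M = M + M² + M*t)
(481 + 4*61)/(Y(8) + O(-15, J(6, -4))) = (481 + 4*61)/((-6/5 - ⅕*8) + (-4 - 2*6)*(1 + (-4 - 2*6) - 15)) = (481 + 244)/((-6/5 - 8/5) + (-4 - 12)*(1 + (-4 - 12) - 15)) = 725/(-14/5 - 16*(1 - 16 - 15)) = 725/(-14/5 - 16*(-30)) = 725/(-14/5 + 480) = 725/(2386/5) = 725*(5/2386) = 3625/2386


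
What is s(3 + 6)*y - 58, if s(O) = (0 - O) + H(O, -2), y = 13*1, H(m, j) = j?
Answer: -201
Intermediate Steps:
y = 13
s(O) = -2 - O (s(O) = (0 - O) - 2 = -O - 2 = -2 - O)
s(3 + 6)*y - 58 = (-2 - (3 + 6))*13 - 58 = (-2 - 1*9)*13 - 58 = (-2 - 9)*13 - 58 = -11*13 - 58 = -143 - 58 = -201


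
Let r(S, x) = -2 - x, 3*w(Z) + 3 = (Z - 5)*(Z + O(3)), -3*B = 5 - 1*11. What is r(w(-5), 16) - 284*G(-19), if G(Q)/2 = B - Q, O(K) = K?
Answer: -11946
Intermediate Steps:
B = 2 (B = -(5 - 1*11)/3 = -(5 - 11)/3 = -1/3*(-6) = 2)
G(Q) = 4 - 2*Q (G(Q) = 2*(2 - Q) = 4 - 2*Q)
w(Z) = -1 + (-5 + Z)*(3 + Z)/3 (w(Z) = -1 + ((Z - 5)*(Z + 3))/3 = -1 + ((-5 + Z)*(3 + Z))/3 = -1 + (-5 + Z)*(3 + Z)/3)
r(w(-5), 16) - 284*G(-19) = (-2 - 1*16) - 284*(4 - 2*(-19)) = (-2 - 16) - 284*(4 + 38) = -18 - 284*42 = -18 - 11928 = -11946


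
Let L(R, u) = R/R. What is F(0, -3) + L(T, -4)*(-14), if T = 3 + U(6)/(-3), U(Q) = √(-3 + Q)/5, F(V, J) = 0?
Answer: -14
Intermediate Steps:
U(Q) = √(-3 + Q)/5 (U(Q) = √(-3 + Q)*(⅕) = √(-3 + Q)/5)
T = 3 - √3/15 (T = 3 + (√(-3 + 6)/5)/(-3) = 3 + (√3/5)*(-⅓) = 3 - √3/15 ≈ 2.8845)
L(R, u) = 1
F(0, -3) + L(T, -4)*(-14) = 0 + 1*(-14) = 0 - 14 = -14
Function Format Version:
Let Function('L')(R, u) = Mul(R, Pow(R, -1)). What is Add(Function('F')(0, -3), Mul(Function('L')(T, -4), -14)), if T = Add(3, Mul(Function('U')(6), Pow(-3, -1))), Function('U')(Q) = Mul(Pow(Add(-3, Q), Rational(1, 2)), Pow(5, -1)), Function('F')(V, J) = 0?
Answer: -14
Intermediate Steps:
Function('U')(Q) = Mul(Rational(1, 5), Pow(Add(-3, Q), Rational(1, 2))) (Function('U')(Q) = Mul(Pow(Add(-3, Q), Rational(1, 2)), Rational(1, 5)) = Mul(Rational(1, 5), Pow(Add(-3, Q), Rational(1, 2))))
T = Add(3, Mul(Rational(-1, 15), Pow(3, Rational(1, 2)))) (T = Add(3, Mul(Mul(Rational(1, 5), Pow(Add(-3, 6), Rational(1, 2))), Pow(-3, -1))) = Add(3, Mul(Mul(Rational(1, 5), Pow(3, Rational(1, 2))), Rational(-1, 3))) = Add(3, Mul(Rational(-1, 15), Pow(3, Rational(1, 2)))) ≈ 2.8845)
Function('L')(R, u) = 1
Add(Function('F')(0, -3), Mul(Function('L')(T, -4), -14)) = Add(0, Mul(1, -14)) = Add(0, -14) = -14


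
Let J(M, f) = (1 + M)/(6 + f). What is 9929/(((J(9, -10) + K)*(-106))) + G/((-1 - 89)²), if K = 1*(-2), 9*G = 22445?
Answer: 16322897/772740 ≈ 21.123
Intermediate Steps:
G = 22445/9 (G = (⅑)*22445 = 22445/9 ≈ 2493.9)
K = -2
J(M, f) = (1 + M)/(6 + f)
9929/(((J(9, -10) + K)*(-106))) + G/((-1 - 89)²) = 9929/((((1 + 9)/(6 - 10) - 2)*(-106))) + 22445/(9*((-1 - 89)²)) = 9929/(((10/(-4) - 2)*(-106))) + 22445/(9*((-90)²)) = 9929/(((-¼*10 - 2)*(-106))) + (22445/9)/8100 = 9929/(((-5/2 - 2)*(-106))) + (22445/9)*(1/8100) = 9929/((-9/2*(-106))) + 4489/14580 = 9929/477 + 4489/14580 = 16322897/772740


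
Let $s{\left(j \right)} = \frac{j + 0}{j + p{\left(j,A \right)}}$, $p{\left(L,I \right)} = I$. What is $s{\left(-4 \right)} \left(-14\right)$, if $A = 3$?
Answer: $-56$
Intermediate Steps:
$s{\left(j \right)} = \frac{j}{3 + j}$ ($s{\left(j \right)} = \frac{j + 0}{j + 3} = \frac{j}{3 + j}$)
$s{\left(-4 \right)} \left(-14\right) = - \frac{4}{3 - 4} \left(-14\right) = - \frac{4}{-1} \left(-14\right) = \left(-4\right) \left(-1\right) \left(-14\right) = 4 \left(-14\right) = -56$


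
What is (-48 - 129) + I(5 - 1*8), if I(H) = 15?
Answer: -162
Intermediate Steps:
(-48 - 129) + I(5 - 1*8) = (-48 - 129) + 15 = -177 + 15 = -162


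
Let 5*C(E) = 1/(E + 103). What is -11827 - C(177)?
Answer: -16557801/1400 ≈ -11827.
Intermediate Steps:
C(E) = 1/(5*(103 + E)) (C(E) = 1/(5*(E + 103)) = 1/(5*(103 + E)))
-11827 - C(177) = -11827 - 1/(5*(103 + 177)) = -11827 - 1/(5*280) = -11827 - 1*1/1400 = -11827 - 1/1400 = -16557801/1400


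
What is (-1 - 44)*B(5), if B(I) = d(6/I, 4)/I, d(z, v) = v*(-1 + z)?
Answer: -36/5 ≈ -7.2000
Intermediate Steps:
B(I) = (-4 + 24/I)/I (B(I) = (4*(-1 + 6/I))/I = (-4 + 24/I)/I)
(-1 - 44)*B(5) = (-1 - 44)*(4*(6 - 1*5)/5²) = -180*(6 - 5)/25 = -180/25 = -45*4/25 = -36/5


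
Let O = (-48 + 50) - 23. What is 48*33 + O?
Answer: 1563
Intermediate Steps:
O = -21 (O = 2 - 23 = -21)
48*33 + O = 48*33 - 21 = 1584 - 21 = 1563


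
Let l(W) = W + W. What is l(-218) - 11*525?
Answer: -6211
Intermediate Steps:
l(W) = 2*W
l(-218) - 11*525 = 2*(-218) - 11*525 = -436 - 5775 = -6211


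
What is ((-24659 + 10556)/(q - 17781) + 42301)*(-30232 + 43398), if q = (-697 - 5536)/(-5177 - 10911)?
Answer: 159316737668388794/286054495 ≈ 5.5695e+8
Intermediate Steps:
q = 6233/16088 (q = -6233/(-16088) = -6233*(-1/16088) = 6233/16088 ≈ 0.38743)
((-24659 + 10556)/(q - 17781) + 42301)*(-30232 + 43398) = ((-24659 + 10556)/(6233/16088 - 17781) + 42301)*(-30232 + 43398) = (-14103/(-286054495/16088) + 42301)*13166 = (-14103*(-16088/286054495) + 42301)*13166 = (226889064/286054495 + 42301)*13166 = (12100618082059/286054495)*13166 = 159316737668388794/286054495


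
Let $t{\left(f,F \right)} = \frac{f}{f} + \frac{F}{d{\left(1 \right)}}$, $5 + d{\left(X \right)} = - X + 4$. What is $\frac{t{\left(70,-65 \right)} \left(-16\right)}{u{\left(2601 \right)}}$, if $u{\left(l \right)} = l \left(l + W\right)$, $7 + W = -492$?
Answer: $- \frac{268}{2733651} \approx -9.8037 \cdot 10^{-5}$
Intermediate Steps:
$W = -499$ ($W = -7 - 492 = -499$)
$d{\left(X \right)} = -1 - X$ ($d{\left(X \right)} = -5 - \left(-4 + X\right) = -1 - X$)
$u{\left(l \right)} = l \left(-499 + l\right)$ ($u{\left(l \right)} = l \left(l - 499\right) = l \left(-499 + l\right)$)
$t{\left(f,F \right)} = 1 - \frac{F}{2}$ ($t{\left(f,F \right)} = \frac{f}{f} + \frac{F}{-1 - 1} = 1 + \frac{F}{-1 - 1} = 1 + \frac{F}{-2} = 1 + F \left(- \frac{1}{2}\right) = 1 - \frac{F}{2}$)
$\frac{t{\left(70,-65 \right)} \left(-16\right)}{u{\left(2601 \right)}} = \frac{\left(1 - - \frac{65}{2}\right) \left(-16\right)}{2601 \left(-499 + 2601\right)} = \frac{\left(1 + \frac{65}{2}\right) \left(-16\right)}{2601 \cdot 2102} = \frac{\frac{67}{2} \left(-16\right)}{5467302} = \left(-536\right) \frac{1}{5467302} = - \frac{268}{2733651}$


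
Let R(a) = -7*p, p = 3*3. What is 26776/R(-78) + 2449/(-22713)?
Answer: -202772525/476973 ≈ -425.12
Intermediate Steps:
p = 9
R(a) = -63 (R(a) = -7*9 = -63)
26776/R(-78) + 2449/(-22713) = 26776/(-63) + 2449/(-22713) = 26776*(-1/63) + 2449*(-1/22713) = -26776/63 - 2449/22713 = -202772525/476973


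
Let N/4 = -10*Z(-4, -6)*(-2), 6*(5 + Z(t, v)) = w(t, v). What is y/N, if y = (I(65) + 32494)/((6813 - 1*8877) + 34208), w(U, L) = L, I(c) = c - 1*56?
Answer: -32503/15429120 ≈ -0.0021066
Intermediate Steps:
I(c) = -56 + c (I(c) = c - 56 = -56 + c)
Z(t, v) = -5 + v/6
y = 32503/32144 (y = ((-56 + 65) + 32494)/((6813 - 1*8877) + 34208) = (9 + 32494)/((6813 - 8877) + 34208) = 32503/(-2064 + 34208) = 32503/32144 ≈ 1.0112)
N = -480 (N = 4*(-10*(-5 + (1/6)*(-6))*(-2)) = 4*(-10*(-5 - 1)*(-2)) = 4*(-10*(-6)*(-2)) = 4*(60*(-2)) = 4*(-120) = -480)
y/N = (32503/32144)/(-480) = (32503/32144)*(-1/480) = -32503/15429120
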